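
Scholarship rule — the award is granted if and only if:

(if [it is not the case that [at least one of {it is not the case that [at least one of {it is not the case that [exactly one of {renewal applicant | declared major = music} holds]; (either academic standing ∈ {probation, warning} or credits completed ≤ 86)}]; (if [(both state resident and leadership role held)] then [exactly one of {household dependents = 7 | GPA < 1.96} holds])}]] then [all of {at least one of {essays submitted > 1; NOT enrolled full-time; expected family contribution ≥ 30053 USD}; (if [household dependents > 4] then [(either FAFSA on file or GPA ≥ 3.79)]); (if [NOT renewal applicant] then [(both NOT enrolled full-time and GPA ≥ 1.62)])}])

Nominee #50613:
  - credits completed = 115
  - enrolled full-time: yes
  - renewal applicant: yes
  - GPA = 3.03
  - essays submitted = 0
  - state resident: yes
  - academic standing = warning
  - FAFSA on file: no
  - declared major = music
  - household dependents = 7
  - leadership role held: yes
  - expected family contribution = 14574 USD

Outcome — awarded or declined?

Awarded

Atomic conditions:
  renewal applicant: yes → true
  declared major = music: music == music is true
  academic standing ∈ {probation, warning}: warning is in the set → true
  credits completed ≤ 86: 115 ≤ 86 is false
  state resident: yes → true
  leadership role held: yes → true
  household dependents = 7: 7 == 7 is true
  GPA < 1.96: 3.03 < 1.96 is false
  essays submitted > 1: 0 > 1 is false
  NOT enrolled full-time: yes → false
  expected family contribution ≥ 30053 USD: 14574 ≥ 30053 is false
  household dependents > 4: 7 > 4 is true
  FAFSA on file: no → false
  GPA ≥ 3.79: 3.03 ≥ 3.79 is false
  NOT renewal applicant: yes → false
  GPA ≥ 1.62: 3.03 ≥ 1.62 is true
Combine:
[1.1.1.1.1.1] exactly-one(true, true) = false
[1.1.1.1.1] NOT false = true
[1.1.1.1.2] true OR false = true
[1.1.1.1] true OR true = true
[1.1.1] NOT true = false
[1.1.2.1] true AND true = true
[1.1.2.2] exactly-one(true, false) = true
[1.1.2] true → true = true
[1.1] false OR true = true
[1] NOT true = false
[2.1] false OR false OR false = false
[2.2.2] false OR false = false
[2.2] true → false = false
[2.3.2] false AND true = false
[2.3] false → false (antecedent false ⇒ implication holds) = true
[2] false AND false AND true = false
[root] false → false (antecedent false ⇒ implication holds) = true
Overall: true → awarded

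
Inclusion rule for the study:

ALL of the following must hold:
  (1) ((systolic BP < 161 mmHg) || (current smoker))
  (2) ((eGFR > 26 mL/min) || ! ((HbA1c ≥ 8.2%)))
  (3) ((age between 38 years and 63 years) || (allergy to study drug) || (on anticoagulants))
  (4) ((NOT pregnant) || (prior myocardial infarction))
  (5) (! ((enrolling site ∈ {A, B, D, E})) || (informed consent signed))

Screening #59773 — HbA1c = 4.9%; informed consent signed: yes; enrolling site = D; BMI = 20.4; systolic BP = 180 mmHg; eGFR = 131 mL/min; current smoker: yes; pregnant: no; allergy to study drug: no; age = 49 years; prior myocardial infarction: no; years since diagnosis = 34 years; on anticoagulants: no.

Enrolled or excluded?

Atomic conditions:
  systolic BP < 161 mmHg: 180 < 161 is false
  current smoker: yes → true
  eGFR > 26 mL/min: 131 > 26 is true
  HbA1c ≥ 8.2%: 4.9 ≥ 8.2 is false
  age between 38 years and 63 years: 49 in [38, 63] is true
  allergy to study drug: no → false
  on anticoagulants: no → false
  NOT pregnant: no → true
  prior myocardial infarction: no → false
  enrolling site ∈ {A, B, D, E}: D is in the set → true
  informed consent signed: yes → true
Combine:
[1] false OR true = true
[2.2] NOT false = true
[2] true OR true = true
[3] true OR false OR false = true
[4] true OR false = true
[5.1] NOT true = false
[5] false OR true = true
[root] true AND true AND true AND true AND true = true
Overall: true → enrolled

Enrolled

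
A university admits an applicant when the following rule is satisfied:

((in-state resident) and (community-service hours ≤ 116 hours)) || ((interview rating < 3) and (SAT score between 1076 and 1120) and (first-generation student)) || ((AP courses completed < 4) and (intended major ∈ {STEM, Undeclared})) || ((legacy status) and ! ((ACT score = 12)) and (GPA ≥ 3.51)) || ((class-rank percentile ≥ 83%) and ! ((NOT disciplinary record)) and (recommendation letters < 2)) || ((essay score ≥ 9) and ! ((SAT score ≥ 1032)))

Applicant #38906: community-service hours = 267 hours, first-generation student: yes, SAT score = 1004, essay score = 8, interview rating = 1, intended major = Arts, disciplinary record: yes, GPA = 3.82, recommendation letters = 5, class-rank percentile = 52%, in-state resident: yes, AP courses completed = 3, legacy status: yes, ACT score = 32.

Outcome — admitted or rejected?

Atomic conditions:
  in-state resident: yes → true
  community-service hours ≤ 116 hours: 267 ≤ 116 is false
  interview rating < 3: 1 < 3 is true
  SAT score between 1076 and 1120: 1004 in [1076, 1120] is false
  first-generation student: yes → true
  AP courses completed < 4: 3 < 4 is true
  intended major ∈ {STEM, Undeclared}: Arts is not in the set → false
  legacy status: yes → true
  ACT score = 12: 32 == 12 is false
  GPA ≥ 3.51: 3.82 ≥ 3.51 is true
  class-rank percentile ≥ 83%: 52 ≥ 83 is false
  NOT disciplinary record: yes → false
  recommendation letters < 2: 5 < 2 is false
  essay score ≥ 9: 8 ≥ 9 is false
  SAT score ≥ 1032: 1004 ≥ 1032 is false
Combine:
[1] true AND false = false
[2] true AND false AND true = false
[3] true AND false = false
[4.2] NOT false = true
[4] true AND true AND true = true
[5.2] NOT false = true
[5] false AND true AND false = false
[6.2] NOT false = true
[6] false AND true = false
[root] false OR false OR false OR true OR false OR false = true
Overall: true → admitted

Admitted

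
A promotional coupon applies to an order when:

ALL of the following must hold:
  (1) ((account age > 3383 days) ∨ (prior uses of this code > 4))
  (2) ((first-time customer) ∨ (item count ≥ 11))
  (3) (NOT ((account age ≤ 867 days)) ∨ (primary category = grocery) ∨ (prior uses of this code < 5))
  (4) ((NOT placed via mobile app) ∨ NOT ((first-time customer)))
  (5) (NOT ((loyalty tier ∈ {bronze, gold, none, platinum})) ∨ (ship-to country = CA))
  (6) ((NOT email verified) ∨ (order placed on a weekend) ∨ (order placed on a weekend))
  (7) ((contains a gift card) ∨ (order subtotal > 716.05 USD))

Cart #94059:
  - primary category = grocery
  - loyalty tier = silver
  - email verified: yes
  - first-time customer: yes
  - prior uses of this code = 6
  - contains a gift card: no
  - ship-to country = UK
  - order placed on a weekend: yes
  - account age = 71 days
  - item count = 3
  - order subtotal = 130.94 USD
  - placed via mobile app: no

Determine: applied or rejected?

Rejected

Atomic conditions:
  account age > 3383 days: 71 > 3383 is false
  prior uses of this code > 4: 6 > 4 is true
  first-time customer: yes → true
  item count ≥ 11: 3 ≥ 11 is false
  account age ≤ 867 days: 71 ≤ 867 is true
  primary category = grocery: grocery == grocery is true
  prior uses of this code < 5: 6 < 5 is false
  NOT placed via mobile app: no → true
  loyalty tier ∈ {bronze, gold, none, platinum}: silver is not in the set → false
  ship-to country = CA: UK == CA is false
  NOT email verified: yes → false
  order placed on a weekend: yes → true
  contains a gift card: no → false
  order subtotal > 716.05 USD: 130.94 > 716.05 is false
Combine:
[1] false OR true = true
[2] true OR false = true
[3.1] NOT true = false
[3] false OR true OR false = true
[4.2] NOT true = false
[4] true OR false = true
[5.1] NOT false = true
[5] true OR false = true
[6] false OR true OR true = true
[7] false OR false = false
[root] true AND true AND true AND true AND true AND true AND false = false
Overall: false → rejected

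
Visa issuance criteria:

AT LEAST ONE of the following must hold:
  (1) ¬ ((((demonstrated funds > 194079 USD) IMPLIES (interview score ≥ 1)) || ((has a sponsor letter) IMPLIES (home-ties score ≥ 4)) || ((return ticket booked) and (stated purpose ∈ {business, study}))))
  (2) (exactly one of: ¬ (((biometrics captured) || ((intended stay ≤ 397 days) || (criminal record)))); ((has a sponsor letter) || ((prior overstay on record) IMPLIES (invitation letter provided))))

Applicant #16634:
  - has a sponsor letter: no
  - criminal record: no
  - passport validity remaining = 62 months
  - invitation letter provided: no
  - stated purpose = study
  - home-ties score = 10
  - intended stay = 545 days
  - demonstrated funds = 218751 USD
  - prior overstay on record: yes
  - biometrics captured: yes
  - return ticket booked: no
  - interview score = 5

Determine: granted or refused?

Atomic conditions:
  demonstrated funds > 194079 USD: 218751 > 194079 is true
  interview score ≥ 1: 5 ≥ 1 is true
  has a sponsor letter: no → false
  home-ties score ≥ 4: 10 ≥ 4 is true
  return ticket booked: no → false
  stated purpose ∈ {business, study}: study is in the set → true
  biometrics captured: yes → true
  intended stay ≤ 397 days: 545 ≤ 397 is false
  criminal record: no → false
  prior overstay on record: yes → true
  invitation letter provided: no → false
Combine:
[1.1.1] true → true = true
[1.1.2] false → true (antecedent false ⇒ implication holds) = true
[1.1.3] false AND true = false
[1.1] true OR true OR false = true
[1] NOT true = false
[2.1.1.2] false OR false = false
[2.1.1] true OR false = true
[2.1] NOT true = false
[2.2.2] true → false = false
[2.2] false OR false = false
[2] exactly-one(false, false) = false
[root] false OR false = false
Overall: false → refused

Refused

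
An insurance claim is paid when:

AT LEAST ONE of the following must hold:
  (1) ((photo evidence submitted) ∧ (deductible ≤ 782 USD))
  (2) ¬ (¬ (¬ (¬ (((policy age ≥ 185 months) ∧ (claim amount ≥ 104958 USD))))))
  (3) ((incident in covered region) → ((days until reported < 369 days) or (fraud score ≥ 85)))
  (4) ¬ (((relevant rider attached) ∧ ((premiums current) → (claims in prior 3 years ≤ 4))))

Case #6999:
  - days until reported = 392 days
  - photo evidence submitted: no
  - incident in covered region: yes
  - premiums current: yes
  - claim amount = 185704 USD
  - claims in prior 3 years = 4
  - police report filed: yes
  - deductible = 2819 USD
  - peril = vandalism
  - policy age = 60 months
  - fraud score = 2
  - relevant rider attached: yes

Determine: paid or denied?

Denied

Atomic conditions:
  photo evidence submitted: no → false
  deductible ≤ 782 USD: 2819 ≤ 782 is false
  policy age ≥ 185 months: 60 ≥ 185 is false
  claim amount ≥ 104958 USD: 185704 ≥ 104958 is true
  incident in covered region: yes → true
  days until reported < 369 days: 392 < 369 is false
  fraud score ≥ 85: 2 ≥ 85 is false
  relevant rider attached: yes → true
  premiums current: yes → true
  claims in prior 3 years ≤ 4: 4 ≤ 4 is true
Combine:
[1] false AND false = false
[2.1.1.1.1] false AND true = false
[2.1.1.1] NOT false = true
[2.1.1] NOT true = false
[2.1] NOT false = true
[2] NOT true = false
[3.2] false OR false = false
[3] true → false = false
[4.1.2] true → true = true
[4.1] true AND true = true
[4] NOT true = false
[root] false OR false OR false OR false = false
Overall: false → denied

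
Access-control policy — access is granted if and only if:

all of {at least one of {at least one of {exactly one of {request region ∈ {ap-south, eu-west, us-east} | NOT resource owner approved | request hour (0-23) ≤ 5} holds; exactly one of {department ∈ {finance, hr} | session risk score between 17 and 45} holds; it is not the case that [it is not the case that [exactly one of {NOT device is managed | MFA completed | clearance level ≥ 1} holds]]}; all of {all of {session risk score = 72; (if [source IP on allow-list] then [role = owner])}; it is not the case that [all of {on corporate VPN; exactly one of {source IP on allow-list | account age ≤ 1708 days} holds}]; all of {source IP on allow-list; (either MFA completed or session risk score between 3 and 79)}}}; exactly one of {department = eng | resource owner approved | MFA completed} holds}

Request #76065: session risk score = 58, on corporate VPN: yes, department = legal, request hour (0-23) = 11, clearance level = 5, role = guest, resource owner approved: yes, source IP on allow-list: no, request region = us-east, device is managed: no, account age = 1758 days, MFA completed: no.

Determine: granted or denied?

Granted

Atomic conditions:
  request region ∈ {ap-south, eu-west, us-east}: us-east is in the set → true
  NOT resource owner approved: yes → false
  request hour (0-23) ≤ 5: 11 ≤ 5 is false
  department ∈ {finance, hr}: legal is not in the set → false
  session risk score between 17 and 45: 58 in [17, 45] is false
  NOT device is managed: no → true
  MFA completed: no → false
  clearance level ≥ 1: 5 ≥ 1 is true
  session risk score = 72: 58 == 72 is false
  source IP on allow-list: no → false
  role = owner: guest == owner is false
  on corporate VPN: yes → true
  account age ≤ 1708 days: 1758 ≤ 1708 is false
  session risk score between 3 and 79: 58 in [3, 79] is true
  department = eng: legal == eng is false
  resource owner approved: yes → true
Combine:
[1.1.1] exactly-one(true, false, false) = true
[1.1.2] exactly-one(false, false) = false
[1.1.3.1.1] exactly-one(true, false, true) = false
[1.1.3.1] NOT false = true
[1.1.3] NOT true = false
[1.1] true OR false OR false = true
[1.2.1.2] false → false (antecedent false ⇒ implication holds) = true
[1.2.1] false AND true = false
[1.2.2.1.2] exactly-one(false, false) = false
[1.2.2.1] true AND false = false
[1.2.2] NOT false = true
[1.2.3.2] false OR true = true
[1.2.3] false AND true = false
[1.2] false AND true AND false = false
[1] true OR false = true
[2] exactly-one(false, true, false) = true
[root] true AND true = true
Overall: true → granted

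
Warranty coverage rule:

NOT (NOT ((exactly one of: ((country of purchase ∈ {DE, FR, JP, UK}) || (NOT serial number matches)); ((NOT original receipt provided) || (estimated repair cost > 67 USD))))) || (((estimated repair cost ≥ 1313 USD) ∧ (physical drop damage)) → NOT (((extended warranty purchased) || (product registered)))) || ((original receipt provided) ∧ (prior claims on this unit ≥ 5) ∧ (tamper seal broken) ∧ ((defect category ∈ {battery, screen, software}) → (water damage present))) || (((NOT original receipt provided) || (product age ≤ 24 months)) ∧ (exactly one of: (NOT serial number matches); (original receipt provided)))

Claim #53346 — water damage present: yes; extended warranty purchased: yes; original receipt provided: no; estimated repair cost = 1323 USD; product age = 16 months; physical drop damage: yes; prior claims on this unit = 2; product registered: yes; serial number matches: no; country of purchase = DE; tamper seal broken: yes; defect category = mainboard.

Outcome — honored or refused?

Atomic conditions:
  country of purchase ∈ {DE, FR, JP, UK}: DE is in the set → true
  NOT serial number matches: no → true
  NOT original receipt provided: no → true
  estimated repair cost > 67 USD: 1323 > 67 is true
  estimated repair cost ≥ 1313 USD: 1323 ≥ 1313 is true
  physical drop damage: yes → true
  extended warranty purchased: yes → true
  product registered: yes → true
  original receipt provided: no → false
  prior claims on this unit ≥ 5: 2 ≥ 5 is false
  tamper seal broken: yes → true
  defect category ∈ {battery, screen, software}: mainboard is not in the set → false
  water damage present: yes → true
  product age ≤ 24 months: 16 ≤ 24 is true
Combine:
[1.1.1.1] true OR true = true
[1.1.1.2] true OR true = true
[1.1.1] exactly-one(true, true) = false
[1.1] NOT false = true
[1] NOT true = false
[2.1] true AND true = true
[2.2.1] true OR true = true
[2.2] NOT true = false
[2] true → false = false
[3.4] false → true (antecedent false ⇒ implication holds) = true
[3] false AND false AND true AND true = false
[4.1] true OR true = true
[4.2] exactly-one(true, false) = true
[4] true AND true = true
[root] false OR false OR false OR true = true
Overall: true → honored

Honored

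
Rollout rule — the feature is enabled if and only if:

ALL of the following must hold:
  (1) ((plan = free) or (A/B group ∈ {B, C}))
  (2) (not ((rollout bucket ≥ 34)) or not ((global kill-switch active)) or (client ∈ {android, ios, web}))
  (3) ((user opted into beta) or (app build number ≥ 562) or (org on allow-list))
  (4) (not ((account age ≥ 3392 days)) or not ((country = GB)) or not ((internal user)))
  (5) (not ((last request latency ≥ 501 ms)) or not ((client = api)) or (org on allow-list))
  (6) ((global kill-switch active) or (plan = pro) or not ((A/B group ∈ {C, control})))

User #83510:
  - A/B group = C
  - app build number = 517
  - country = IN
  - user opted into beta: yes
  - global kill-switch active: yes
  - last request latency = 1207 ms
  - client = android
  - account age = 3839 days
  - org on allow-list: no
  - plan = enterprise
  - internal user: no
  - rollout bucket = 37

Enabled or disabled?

Enabled

Atomic conditions:
  plan = free: enterprise == free is false
  A/B group ∈ {B, C}: C is in the set → true
  rollout bucket ≥ 34: 37 ≥ 34 is true
  global kill-switch active: yes → true
  client ∈ {android, ios, web}: android is in the set → true
  user opted into beta: yes → true
  app build number ≥ 562: 517 ≥ 562 is false
  org on allow-list: no → false
  account age ≥ 3392 days: 3839 ≥ 3392 is true
  country = GB: IN == GB is false
  internal user: no → false
  last request latency ≥ 501 ms: 1207 ≥ 501 is true
  client = api: android == api is false
  plan = pro: enterprise == pro is false
  A/B group ∈ {C, control}: C is in the set → true
Combine:
[1] false OR true = true
[2.1] NOT true = false
[2.2] NOT true = false
[2] false OR false OR true = true
[3] true OR false OR false = true
[4.1] NOT true = false
[4.2] NOT false = true
[4.3] NOT false = true
[4] false OR true OR true = true
[5.1] NOT true = false
[5.2] NOT false = true
[5] false OR true OR false = true
[6.3] NOT true = false
[6] true OR false OR false = true
[root] true AND true AND true AND true AND true AND true = true
Overall: true → enabled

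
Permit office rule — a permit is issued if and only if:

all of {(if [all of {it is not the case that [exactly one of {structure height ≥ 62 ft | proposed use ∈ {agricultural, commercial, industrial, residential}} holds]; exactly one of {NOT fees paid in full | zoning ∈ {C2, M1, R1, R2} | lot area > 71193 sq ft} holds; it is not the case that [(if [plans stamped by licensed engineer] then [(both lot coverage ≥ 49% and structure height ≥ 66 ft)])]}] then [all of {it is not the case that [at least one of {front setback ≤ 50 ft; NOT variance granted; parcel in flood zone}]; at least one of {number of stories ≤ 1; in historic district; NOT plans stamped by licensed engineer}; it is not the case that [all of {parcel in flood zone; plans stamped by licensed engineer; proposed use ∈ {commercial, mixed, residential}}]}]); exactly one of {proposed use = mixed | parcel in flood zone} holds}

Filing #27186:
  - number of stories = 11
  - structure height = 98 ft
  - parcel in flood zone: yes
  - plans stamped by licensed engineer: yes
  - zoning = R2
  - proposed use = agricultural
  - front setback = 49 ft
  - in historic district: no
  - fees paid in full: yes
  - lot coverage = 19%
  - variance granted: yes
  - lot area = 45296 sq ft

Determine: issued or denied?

Atomic conditions:
  structure height ≥ 62 ft: 98 ≥ 62 is true
  proposed use ∈ {agricultural, commercial, industrial, residential}: agricultural is in the set → true
  NOT fees paid in full: yes → false
  zoning ∈ {C2, M1, R1, R2}: R2 is in the set → true
  lot area > 71193 sq ft: 45296 > 71193 is false
  plans stamped by licensed engineer: yes → true
  lot coverage ≥ 49%: 19 ≥ 49 is false
  structure height ≥ 66 ft: 98 ≥ 66 is true
  front setback ≤ 50 ft: 49 ≤ 50 is true
  NOT variance granted: yes → false
  parcel in flood zone: yes → true
  number of stories ≤ 1: 11 ≤ 1 is false
  in historic district: no → false
  NOT plans stamped by licensed engineer: yes → false
  proposed use ∈ {commercial, mixed, residential}: agricultural is not in the set → false
  proposed use = mixed: agricultural == mixed is false
Combine:
[1.1.1.1] exactly-one(true, true) = false
[1.1.1] NOT false = true
[1.1.2] exactly-one(false, true, false) = true
[1.1.3.1.2] false AND true = false
[1.1.3.1] true → false = false
[1.1.3] NOT false = true
[1.1] true AND true AND true = true
[1.2.1.1] true OR false OR true = true
[1.2.1] NOT true = false
[1.2.2] false OR false OR false = false
[1.2.3.1] true AND true AND false = false
[1.2.3] NOT false = true
[1.2] false AND false AND true = false
[1] true → false = false
[2] exactly-one(false, true) = true
[root] false AND true = false
Overall: false → denied

Denied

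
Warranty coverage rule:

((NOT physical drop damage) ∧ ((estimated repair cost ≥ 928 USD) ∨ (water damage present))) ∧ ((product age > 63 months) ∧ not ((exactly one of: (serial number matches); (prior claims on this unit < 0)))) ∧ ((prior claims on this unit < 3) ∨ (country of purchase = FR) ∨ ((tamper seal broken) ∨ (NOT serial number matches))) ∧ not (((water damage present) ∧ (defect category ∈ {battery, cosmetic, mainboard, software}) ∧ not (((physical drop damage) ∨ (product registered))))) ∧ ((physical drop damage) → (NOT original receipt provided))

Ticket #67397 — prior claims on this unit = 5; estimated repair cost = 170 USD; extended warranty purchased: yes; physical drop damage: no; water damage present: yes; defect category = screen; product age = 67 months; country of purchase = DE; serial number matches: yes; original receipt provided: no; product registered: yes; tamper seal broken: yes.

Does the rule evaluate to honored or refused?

Atomic conditions:
  NOT physical drop damage: no → true
  estimated repair cost ≥ 928 USD: 170 ≥ 928 is false
  water damage present: yes → true
  product age > 63 months: 67 > 63 is true
  serial number matches: yes → true
  prior claims on this unit < 0: 5 < 0 is false
  prior claims on this unit < 3: 5 < 3 is false
  country of purchase = FR: DE == FR is false
  tamper seal broken: yes → true
  NOT serial number matches: yes → false
  defect category ∈ {battery, cosmetic, mainboard, software}: screen is not in the set → false
  physical drop damage: no → false
  product registered: yes → true
  NOT original receipt provided: no → true
Combine:
[1.2] false OR true = true
[1] true AND true = true
[2.2.1] exactly-one(true, false) = true
[2.2] NOT true = false
[2] true AND false = false
[3.3] true OR false = true
[3] false OR false OR true = true
[4.1.3.1] false OR true = true
[4.1.3] NOT true = false
[4.1] true AND false AND false = false
[4] NOT false = true
[5] false → true (antecedent false ⇒ implication holds) = true
[root] true AND false AND true AND true AND true = false
Overall: false → refused

Refused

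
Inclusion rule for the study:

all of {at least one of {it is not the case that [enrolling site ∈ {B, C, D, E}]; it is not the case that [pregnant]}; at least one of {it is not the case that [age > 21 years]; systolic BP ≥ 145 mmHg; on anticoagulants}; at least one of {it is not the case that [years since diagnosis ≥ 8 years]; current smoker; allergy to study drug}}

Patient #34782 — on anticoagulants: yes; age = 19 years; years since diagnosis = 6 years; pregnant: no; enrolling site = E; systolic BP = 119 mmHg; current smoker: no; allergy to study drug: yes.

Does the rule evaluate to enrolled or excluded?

Atomic conditions:
  enrolling site ∈ {B, C, D, E}: E is in the set → true
  pregnant: no → false
  age > 21 years: 19 > 21 is false
  systolic BP ≥ 145 mmHg: 119 ≥ 145 is false
  on anticoagulants: yes → true
  years since diagnosis ≥ 8 years: 6 ≥ 8 is false
  current smoker: no → false
  allergy to study drug: yes → true
Combine:
[1.1] NOT true = false
[1.2] NOT false = true
[1] false OR true = true
[2.1] NOT false = true
[2] true OR false OR true = true
[3.1] NOT false = true
[3] true OR false OR true = true
[root] true AND true AND true = true
Overall: true → enrolled

Enrolled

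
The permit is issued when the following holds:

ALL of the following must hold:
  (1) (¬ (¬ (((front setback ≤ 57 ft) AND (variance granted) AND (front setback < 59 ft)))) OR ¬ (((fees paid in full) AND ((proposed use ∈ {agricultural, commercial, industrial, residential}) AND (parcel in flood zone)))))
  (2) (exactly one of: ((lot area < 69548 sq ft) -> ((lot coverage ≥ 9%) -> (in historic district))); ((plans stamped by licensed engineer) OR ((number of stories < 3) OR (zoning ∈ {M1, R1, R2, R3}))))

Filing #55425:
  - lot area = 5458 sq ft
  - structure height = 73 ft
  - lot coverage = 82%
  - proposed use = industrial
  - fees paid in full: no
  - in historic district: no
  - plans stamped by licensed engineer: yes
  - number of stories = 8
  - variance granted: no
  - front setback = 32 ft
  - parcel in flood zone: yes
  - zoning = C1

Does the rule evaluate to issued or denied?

Issued

Atomic conditions:
  front setback ≤ 57 ft: 32 ≤ 57 is true
  variance granted: no → false
  front setback < 59 ft: 32 < 59 is true
  fees paid in full: no → false
  proposed use ∈ {agricultural, commercial, industrial, residential}: industrial is in the set → true
  parcel in flood zone: yes → true
  lot area < 69548 sq ft: 5458 < 69548 is true
  lot coverage ≥ 9%: 82 ≥ 9 is true
  in historic district: no → false
  plans stamped by licensed engineer: yes → true
  number of stories < 3: 8 < 3 is false
  zoning ∈ {M1, R1, R2, R3}: C1 is not in the set → false
Combine:
[1.1.1.1] true AND false AND true = false
[1.1.1] NOT false = true
[1.1] NOT true = false
[1.2.1.2] true AND true = true
[1.2.1] false AND true = false
[1.2] NOT false = true
[1] false OR true = true
[2.1.2] true → false = false
[2.1] true → false = false
[2.2.2] false OR false = false
[2.2] true OR false = true
[2] exactly-one(false, true) = true
[root] true AND true = true
Overall: true → issued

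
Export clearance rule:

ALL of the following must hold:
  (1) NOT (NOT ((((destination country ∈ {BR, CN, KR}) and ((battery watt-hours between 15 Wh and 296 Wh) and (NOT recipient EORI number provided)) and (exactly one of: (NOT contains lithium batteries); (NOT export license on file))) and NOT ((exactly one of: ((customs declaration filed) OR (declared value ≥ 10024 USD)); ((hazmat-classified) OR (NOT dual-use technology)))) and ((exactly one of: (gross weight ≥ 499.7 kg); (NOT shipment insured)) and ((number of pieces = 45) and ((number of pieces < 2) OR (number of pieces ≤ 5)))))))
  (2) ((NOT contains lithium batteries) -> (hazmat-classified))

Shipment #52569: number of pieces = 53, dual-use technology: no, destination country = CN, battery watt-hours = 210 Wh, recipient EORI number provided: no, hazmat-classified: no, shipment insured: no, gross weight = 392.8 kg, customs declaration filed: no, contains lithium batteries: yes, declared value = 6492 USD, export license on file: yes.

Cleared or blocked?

Atomic conditions:
  destination country ∈ {BR, CN, KR}: CN is in the set → true
  battery watt-hours between 15 Wh and 296 Wh: 210 in [15, 296] is true
  NOT recipient EORI number provided: no → true
  NOT contains lithium batteries: yes → false
  NOT export license on file: yes → false
  customs declaration filed: no → false
  declared value ≥ 10024 USD: 6492 ≥ 10024 is false
  hazmat-classified: no → false
  NOT dual-use technology: no → true
  gross weight ≥ 499.7 kg: 392.8 ≥ 499.7 is false
  NOT shipment insured: no → true
  number of pieces = 45: 53 == 45 is false
  number of pieces < 2: 53 < 2 is false
  number of pieces ≤ 5: 53 ≤ 5 is false
Combine:
[1.1.1.1.2] true AND true = true
[1.1.1.1.3] exactly-one(false, false) = false
[1.1.1.1] true AND true AND false = false
[1.1.1.2.1.1] false OR false = false
[1.1.1.2.1.2] false OR true = true
[1.1.1.2.1] exactly-one(false, true) = true
[1.1.1.2] NOT true = false
[1.1.1.3.1] exactly-one(false, true) = true
[1.1.1.3.2.2] false OR false = false
[1.1.1.3.2] false AND false = false
[1.1.1.3] true AND false = false
[1.1.1] false AND false AND false = false
[1.1] NOT false = true
[1] NOT true = false
[2] false → false (antecedent false ⇒ implication holds) = true
[root] false AND true = false
Overall: false → blocked

Blocked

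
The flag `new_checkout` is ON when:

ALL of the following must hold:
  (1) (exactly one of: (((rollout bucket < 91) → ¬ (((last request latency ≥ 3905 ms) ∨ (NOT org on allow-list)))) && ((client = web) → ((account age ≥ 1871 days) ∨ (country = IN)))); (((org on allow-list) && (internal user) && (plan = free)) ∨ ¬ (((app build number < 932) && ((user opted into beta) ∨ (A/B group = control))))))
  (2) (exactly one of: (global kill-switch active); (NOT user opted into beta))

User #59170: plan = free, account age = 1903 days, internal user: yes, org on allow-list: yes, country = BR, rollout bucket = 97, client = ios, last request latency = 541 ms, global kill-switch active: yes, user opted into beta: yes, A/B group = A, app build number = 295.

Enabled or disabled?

Atomic conditions:
  rollout bucket < 91: 97 < 91 is false
  last request latency ≥ 3905 ms: 541 ≥ 3905 is false
  NOT org on allow-list: yes → false
  client = web: ios == web is false
  account age ≥ 1871 days: 1903 ≥ 1871 is true
  country = IN: BR == IN is false
  org on allow-list: yes → true
  internal user: yes → true
  plan = free: free == free is true
  app build number < 932: 295 < 932 is true
  user opted into beta: yes → true
  A/B group = control: A == control is false
  global kill-switch active: yes → true
  NOT user opted into beta: yes → false
Combine:
[1.1.1.2.1] false OR false = false
[1.1.1.2] NOT false = true
[1.1.1] false → true (antecedent false ⇒ implication holds) = true
[1.1.2.2] true OR false = true
[1.1.2] false → true (antecedent false ⇒ implication holds) = true
[1.1] true AND true = true
[1.2.1] true AND true AND true = true
[1.2.2.1.2] true OR false = true
[1.2.2.1] true AND true = true
[1.2.2] NOT true = false
[1.2] true OR false = true
[1] exactly-one(true, true) = false
[2] exactly-one(true, false) = true
[root] false AND true = false
Overall: false → disabled

Disabled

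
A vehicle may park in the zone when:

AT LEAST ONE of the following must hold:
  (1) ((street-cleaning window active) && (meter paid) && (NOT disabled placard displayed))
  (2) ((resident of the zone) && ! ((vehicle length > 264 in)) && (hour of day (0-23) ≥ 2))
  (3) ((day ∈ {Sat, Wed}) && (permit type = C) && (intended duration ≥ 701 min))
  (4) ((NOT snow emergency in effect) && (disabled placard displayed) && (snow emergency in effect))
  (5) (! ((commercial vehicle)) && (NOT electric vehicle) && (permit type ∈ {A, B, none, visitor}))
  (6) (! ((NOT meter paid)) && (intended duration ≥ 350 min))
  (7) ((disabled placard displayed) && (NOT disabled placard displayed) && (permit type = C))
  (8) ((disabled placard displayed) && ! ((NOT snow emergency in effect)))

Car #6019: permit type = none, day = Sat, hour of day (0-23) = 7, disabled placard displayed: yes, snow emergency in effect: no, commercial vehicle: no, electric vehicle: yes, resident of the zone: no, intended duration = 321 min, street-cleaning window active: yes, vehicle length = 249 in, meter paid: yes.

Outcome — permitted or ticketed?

Atomic conditions:
  street-cleaning window active: yes → true
  meter paid: yes → true
  NOT disabled placard displayed: yes → false
  resident of the zone: no → false
  vehicle length > 264 in: 249 > 264 is false
  hour of day (0-23) ≥ 2: 7 ≥ 2 is true
  day ∈ {Sat, Wed}: Sat is in the set → true
  permit type = C: none == C is false
  intended duration ≥ 701 min: 321 ≥ 701 is false
  NOT snow emergency in effect: no → true
  disabled placard displayed: yes → true
  snow emergency in effect: no → false
  commercial vehicle: no → false
  NOT electric vehicle: yes → false
  permit type ∈ {A, B, none, visitor}: none is in the set → true
  NOT meter paid: yes → false
  intended duration ≥ 350 min: 321 ≥ 350 is false
Combine:
[1] true AND true AND false = false
[2.2] NOT false = true
[2] false AND true AND true = false
[3] true AND false AND false = false
[4] true AND true AND false = false
[5.1] NOT false = true
[5] true AND false AND true = false
[6.1] NOT false = true
[6] true AND false = false
[7] true AND false AND false = false
[8.2] NOT true = false
[8] true AND false = false
[root] false OR false OR false OR false OR false OR false OR false OR false = false
Overall: false → ticketed

Ticketed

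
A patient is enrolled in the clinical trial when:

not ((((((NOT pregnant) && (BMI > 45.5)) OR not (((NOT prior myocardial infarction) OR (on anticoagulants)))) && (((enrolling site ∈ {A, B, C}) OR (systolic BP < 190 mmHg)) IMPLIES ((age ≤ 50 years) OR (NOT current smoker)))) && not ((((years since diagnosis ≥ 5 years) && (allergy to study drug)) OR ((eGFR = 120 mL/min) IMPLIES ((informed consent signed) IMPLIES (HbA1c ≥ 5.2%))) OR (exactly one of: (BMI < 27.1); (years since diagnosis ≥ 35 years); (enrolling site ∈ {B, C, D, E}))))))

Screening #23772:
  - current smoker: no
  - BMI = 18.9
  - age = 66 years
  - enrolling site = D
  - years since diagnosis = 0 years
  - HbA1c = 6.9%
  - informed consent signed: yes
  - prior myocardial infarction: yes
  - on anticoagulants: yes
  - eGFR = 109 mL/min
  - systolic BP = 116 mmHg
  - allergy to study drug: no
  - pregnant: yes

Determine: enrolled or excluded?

Enrolled

Atomic conditions:
  NOT pregnant: yes → false
  BMI > 45.5: 18.9 > 45.5 is false
  NOT prior myocardial infarction: yes → false
  on anticoagulants: yes → true
  enrolling site ∈ {A, B, C}: D is not in the set → false
  systolic BP < 190 mmHg: 116 < 190 is true
  age ≤ 50 years: 66 ≤ 50 is false
  NOT current smoker: no → true
  years since diagnosis ≥ 5 years: 0 ≥ 5 is false
  allergy to study drug: no → false
  eGFR = 120 mL/min: 109 == 120 is false
  informed consent signed: yes → true
  HbA1c ≥ 5.2%: 6.9 ≥ 5.2 is true
  BMI < 27.1: 18.9 < 27.1 is true
  years since diagnosis ≥ 35 years: 0 ≥ 35 is false
  enrolling site ∈ {B, C, D, E}: D is in the set → true
Combine:
[1.1.1.1] false AND false = false
[1.1.1.2.1] false OR true = true
[1.1.1.2] NOT true = false
[1.1.1] false OR false = false
[1.1.2.1] false OR true = true
[1.1.2.2] false OR true = true
[1.1.2] true → true = true
[1.1] false AND true = false
[1.2.1.1] false AND false = false
[1.2.1.2.2] true → true = true
[1.2.1.2] false → true (antecedent false ⇒ implication holds) = true
[1.2.1.3] exactly-one(true, false, true) = false
[1.2.1] false OR true OR false = true
[1.2] NOT true = false
[1] false AND false = false
[root] NOT false = true
Overall: true → enrolled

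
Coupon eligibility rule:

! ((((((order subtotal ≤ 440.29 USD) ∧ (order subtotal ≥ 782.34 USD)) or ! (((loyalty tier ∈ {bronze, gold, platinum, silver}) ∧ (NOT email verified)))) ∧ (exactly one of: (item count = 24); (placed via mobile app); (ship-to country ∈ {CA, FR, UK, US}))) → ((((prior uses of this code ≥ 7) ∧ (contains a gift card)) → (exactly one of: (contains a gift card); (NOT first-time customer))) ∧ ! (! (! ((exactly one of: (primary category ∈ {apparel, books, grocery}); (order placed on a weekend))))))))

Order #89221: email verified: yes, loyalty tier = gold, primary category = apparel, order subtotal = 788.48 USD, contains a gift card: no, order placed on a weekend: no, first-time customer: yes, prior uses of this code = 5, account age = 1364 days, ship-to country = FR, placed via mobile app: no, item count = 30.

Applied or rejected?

Applied

Atomic conditions:
  order subtotal ≤ 440.29 USD: 788.48 ≤ 440.29 is false
  order subtotal ≥ 782.34 USD: 788.48 ≥ 782.34 is true
  loyalty tier ∈ {bronze, gold, platinum, silver}: gold is in the set → true
  NOT email verified: yes → false
  item count = 24: 30 == 24 is false
  placed via mobile app: no → false
  ship-to country ∈ {CA, FR, UK, US}: FR is in the set → true
  prior uses of this code ≥ 7: 5 ≥ 7 is false
  contains a gift card: no → false
  NOT first-time customer: yes → false
  primary category ∈ {apparel, books, grocery}: apparel is in the set → true
  order placed on a weekend: no → false
Combine:
[1.1.1.1] false AND true = false
[1.1.1.2.1] true AND false = false
[1.1.1.2] NOT false = true
[1.1.1] false OR true = true
[1.1.2] exactly-one(false, false, true) = true
[1.1] true AND true = true
[1.2.1.1] false AND false = false
[1.2.1.2] exactly-one(false, false) = false
[1.2.1] false → false (antecedent false ⇒ implication holds) = true
[1.2.2.1.1.1] exactly-one(true, false) = true
[1.2.2.1.1] NOT true = false
[1.2.2.1] NOT false = true
[1.2.2] NOT true = false
[1.2] true AND false = false
[1] true → false = false
[root] NOT false = true
Overall: true → applied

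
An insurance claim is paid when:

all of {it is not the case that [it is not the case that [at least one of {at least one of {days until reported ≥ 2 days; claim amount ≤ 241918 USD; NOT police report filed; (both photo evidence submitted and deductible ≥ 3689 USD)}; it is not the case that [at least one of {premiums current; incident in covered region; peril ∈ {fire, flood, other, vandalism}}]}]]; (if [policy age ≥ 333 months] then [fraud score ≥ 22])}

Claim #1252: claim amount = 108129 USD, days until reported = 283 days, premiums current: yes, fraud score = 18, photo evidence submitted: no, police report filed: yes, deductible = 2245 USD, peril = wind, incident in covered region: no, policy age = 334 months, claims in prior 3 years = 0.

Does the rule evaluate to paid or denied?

Atomic conditions:
  days until reported ≥ 2 days: 283 ≥ 2 is true
  claim amount ≤ 241918 USD: 108129 ≤ 241918 is true
  NOT police report filed: yes → false
  photo evidence submitted: no → false
  deductible ≥ 3689 USD: 2245 ≥ 3689 is false
  premiums current: yes → true
  incident in covered region: no → false
  peril ∈ {fire, flood, other, vandalism}: wind is not in the set → false
  policy age ≥ 333 months: 334 ≥ 333 is true
  fraud score ≥ 22: 18 ≥ 22 is false
Combine:
[1.1.1.1.4] false AND false = false
[1.1.1.1] true OR true OR false OR false = true
[1.1.1.2.1] true OR false OR false = true
[1.1.1.2] NOT true = false
[1.1.1] true OR false = true
[1.1] NOT true = false
[1] NOT false = true
[2] true → false = false
[root] true AND false = false
Overall: false → denied

Denied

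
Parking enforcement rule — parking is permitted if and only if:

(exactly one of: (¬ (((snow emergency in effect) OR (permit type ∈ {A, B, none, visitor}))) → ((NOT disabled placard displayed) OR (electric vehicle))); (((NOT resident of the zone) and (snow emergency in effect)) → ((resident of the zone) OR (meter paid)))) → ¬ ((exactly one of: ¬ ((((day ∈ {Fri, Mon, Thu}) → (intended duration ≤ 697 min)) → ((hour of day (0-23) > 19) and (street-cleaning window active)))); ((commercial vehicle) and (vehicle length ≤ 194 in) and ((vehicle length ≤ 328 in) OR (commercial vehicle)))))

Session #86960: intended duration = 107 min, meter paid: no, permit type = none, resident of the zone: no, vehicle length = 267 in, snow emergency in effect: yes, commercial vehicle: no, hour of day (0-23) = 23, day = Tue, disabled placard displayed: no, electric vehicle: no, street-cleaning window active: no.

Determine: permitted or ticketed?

Ticketed

Atomic conditions:
  snow emergency in effect: yes → true
  permit type ∈ {A, B, none, visitor}: none is in the set → true
  NOT disabled placard displayed: no → true
  electric vehicle: no → false
  NOT resident of the zone: no → true
  resident of the zone: no → false
  meter paid: no → false
  day ∈ {Fri, Mon, Thu}: Tue is not in the set → false
  intended duration ≤ 697 min: 107 ≤ 697 is true
  hour of day (0-23) > 19: 23 > 19 is true
  street-cleaning window active: no → false
  commercial vehicle: no → false
  vehicle length ≤ 194 in: 267 ≤ 194 is false
  vehicle length ≤ 328 in: 267 ≤ 328 is true
Combine:
[1.1.1.1] true OR true = true
[1.1.1] NOT true = false
[1.1.2] true OR false = true
[1.1] false → true (antecedent false ⇒ implication holds) = true
[1.2.1] true AND true = true
[1.2.2] false OR false = false
[1.2] true → false = false
[1] exactly-one(true, false) = true
[2.1.1.1.1] false → true (antecedent false ⇒ implication holds) = true
[2.1.1.1.2] true AND false = false
[2.1.1.1] true → false = false
[2.1.1] NOT false = true
[2.1.2.3] true OR false = true
[2.1.2] false AND false AND true = false
[2.1] exactly-one(true, false) = true
[2] NOT true = false
[root] true → false = false
Overall: false → ticketed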